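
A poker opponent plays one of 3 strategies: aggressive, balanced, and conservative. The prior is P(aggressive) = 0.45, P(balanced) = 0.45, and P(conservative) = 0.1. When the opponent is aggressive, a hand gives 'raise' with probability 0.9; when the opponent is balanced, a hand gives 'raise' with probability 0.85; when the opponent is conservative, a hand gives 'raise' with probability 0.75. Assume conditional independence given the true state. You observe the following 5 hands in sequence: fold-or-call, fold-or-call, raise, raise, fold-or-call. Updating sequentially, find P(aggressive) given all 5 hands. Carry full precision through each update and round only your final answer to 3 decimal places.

0.156

After 'fold-or-call': normaliser = 0.1·0.4500 + 0.15·0.4500 + 0.25·0.1000; P(aggressive) ≈ 0.3273, P(balanced) ≈ 0.4909, P(conservative) ≈ 0.1818
After 'fold-or-call': normaliser = 0.1·0.3273 + 0.15·0.4909 + 0.25·0.1818; P(aggressive) ≈ 0.2156, P(balanced) ≈ 0.4850, P(conservative) ≈ 0.2994
After 'raise': normaliser = 0.9·0.2156 + 0.85·0.4850 + 0.75·0.2994; P(aggressive) ≈ 0.2335, P(balanced) ≈ 0.4962, P(conservative) ≈ 0.2703
After 'raise': normaliser = 0.9·0.2335 + 0.85·0.4962 + 0.75·0.2703; P(aggressive) ≈ 0.2518, P(balanced) ≈ 0.5053, P(conservative) ≈ 0.2429
After 'fold-or-call': normaliser = 0.1·0.2518 + 0.15·0.5053 + 0.25·0.2429; P(aggressive) ≈ 0.1557, P(balanced) ≈ 0.4688, P(conservative) ≈ 0.3755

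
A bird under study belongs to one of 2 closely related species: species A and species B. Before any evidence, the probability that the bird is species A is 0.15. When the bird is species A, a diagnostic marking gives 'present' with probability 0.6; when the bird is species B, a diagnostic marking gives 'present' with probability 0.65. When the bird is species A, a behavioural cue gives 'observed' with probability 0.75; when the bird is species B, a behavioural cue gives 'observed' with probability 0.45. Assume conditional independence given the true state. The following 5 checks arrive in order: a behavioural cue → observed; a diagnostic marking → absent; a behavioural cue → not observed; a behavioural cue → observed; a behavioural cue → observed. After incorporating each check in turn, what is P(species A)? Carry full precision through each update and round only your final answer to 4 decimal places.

After a behavioural cue='observed': P(species A) = 0.75·0.1500 / (0.75·0.1500 + 0.45·0.8500) ≈ 0.2273
After a diagnostic marking='absent': P(species A) = 0.4·0.2273 / (0.4·0.2273 + 0.35·0.7727) ≈ 0.2516
After a behavioural cue='not observed': P(species A) = 0.25·0.2516 / (0.25·0.2516 + 0.55·0.7484) ≈ 0.1325
After a behavioural cue='observed': P(species A) = 0.75·0.1325 / (0.75·0.1325 + 0.45·0.8675) ≈ 0.2030
After a behavioural cue='observed': P(species A) = 0.75·0.2030 / (0.75·0.2030 + 0.45·0.7970) ≈ 0.2980

0.2980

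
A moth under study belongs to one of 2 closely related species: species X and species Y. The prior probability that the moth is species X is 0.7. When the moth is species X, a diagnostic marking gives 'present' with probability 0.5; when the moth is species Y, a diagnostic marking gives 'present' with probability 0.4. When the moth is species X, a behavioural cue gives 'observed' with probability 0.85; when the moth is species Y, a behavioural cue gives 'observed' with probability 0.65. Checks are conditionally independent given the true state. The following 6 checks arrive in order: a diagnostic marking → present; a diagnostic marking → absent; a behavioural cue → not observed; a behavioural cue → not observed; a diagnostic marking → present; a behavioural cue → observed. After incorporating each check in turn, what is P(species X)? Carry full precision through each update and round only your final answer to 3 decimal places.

0.422

After a diagnostic marking='present': P(species X) = 0.5·0.7000 / (0.5·0.7000 + 0.4·0.3000) ≈ 0.7447
After a diagnostic marking='absent': P(species X) = 0.5·0.7447 / (0.5·0.7447 + 0.6·0.2553) ≈ 0.7085
After a behavioural cue='not observed': P(species X) = 0.15·0.7085 / (0.15·0.7085 + 0.35·0.2915) ≈ 0.5102
After a behavioural cue='not observed': P(species X) = 0.15·0.5102 / (0.15·0.5102 + 0.35·0.4898) ≈ 0.3086
After a diagnostic marking='present': P(species X) = 0.5·0.3086 / (0.5·0.3086 + 0.4·0.6914) ≈ 0.3582
After a behavioural cue='observed': P(species X) = 0.85·0.3582 / (0.85·0.3582 + 0.65·0.6418) ≈ 0.4219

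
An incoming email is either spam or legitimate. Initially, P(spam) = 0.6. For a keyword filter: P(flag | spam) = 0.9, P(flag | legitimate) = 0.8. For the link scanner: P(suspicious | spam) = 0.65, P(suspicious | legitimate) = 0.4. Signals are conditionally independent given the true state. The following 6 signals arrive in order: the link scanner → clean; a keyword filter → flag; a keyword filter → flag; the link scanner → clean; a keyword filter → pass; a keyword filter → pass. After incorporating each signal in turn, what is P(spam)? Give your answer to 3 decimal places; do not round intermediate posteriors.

0.139

After the link scanner='clean': P(spam) = 0.35·0.6000 / (0.35·0.6000 + 0.6·0.4000) ≈ 0.4667
After a keyword filter='flag': P(spam) = 0.9·0.4667 / (0.9·0.4667 + 0.8·0.5333) ≈ 0.4961
After a keyword filter='flag': P(spam) = 0.9·0.4961 / (0.9·0.4961 + 0.8·0.5039) ≈ 0.5255
After the link scanner='clean': P(spam) = 0.35·0.5255 / (0.35·0.5255 + 0.6·0.4745) ≈ 0.3925
After a keyword filter='pass': P(spam) = 0.1·0.3925 / (0.1·0.3925 + 0.2·0.6075) ≈ 0.2441
After a keyword filter='pass': P(spam) = 0.1·0.2441 / (0.1·0.2441 + 0.2·0.7559) ≈ 0.1390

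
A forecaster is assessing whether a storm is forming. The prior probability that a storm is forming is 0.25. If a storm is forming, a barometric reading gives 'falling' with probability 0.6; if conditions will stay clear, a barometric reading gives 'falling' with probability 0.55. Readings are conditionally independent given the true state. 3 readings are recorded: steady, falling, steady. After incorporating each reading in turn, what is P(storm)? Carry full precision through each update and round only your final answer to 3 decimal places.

After 'steady': P(storm) = 0.4·0.2500 / (0.4·0.2500 + 0.45·0.7500) ≈ 0.2286
After 'falling': P(storm) = 0.6·0.2286 / (0.6·0.2286 + 0.55·0.7714) ≈ 0.2443
After 'steady': P(storm) = 0.4·0.2443 / (0.4·0.2443 + 0.45·0.7557) ≈ 0.2232

0.223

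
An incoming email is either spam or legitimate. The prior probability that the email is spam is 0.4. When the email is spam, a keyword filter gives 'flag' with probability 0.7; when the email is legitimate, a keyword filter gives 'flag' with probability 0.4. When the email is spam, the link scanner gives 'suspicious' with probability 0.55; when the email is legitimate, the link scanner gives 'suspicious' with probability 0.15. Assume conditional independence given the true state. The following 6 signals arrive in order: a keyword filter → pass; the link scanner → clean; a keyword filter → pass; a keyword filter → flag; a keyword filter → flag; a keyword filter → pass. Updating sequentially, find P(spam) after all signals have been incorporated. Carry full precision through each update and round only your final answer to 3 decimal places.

0.119

After a keyword filter='pass': P(spam) = 0.3·0.4000 / (0.3·0.4000 + 0.6·0.6000) ≈ 0.2500
After the link scanner='clean': P(spam) = 0.45·0.2500 / (0.45·0.2500 + 0.85·0.7500) ≈ 0.1500
After a keyword filter='pass': P(spam) = 0.3·0.1500 / (0.3·0.1500 + 0.6·0.8500) ≈ 0.0811
After a keyword filter='flag': P(spam) = 0.7·0.0811 / (0.7·0.0811 + 0.4·0.9189) ≈ 0.1338
After a keyword filter='flag': P(spam) = 0.7·0.1338 / (0.7·0.1338 + 0.4·0.8662) ≈ 0.2127
After a keyword filter='pass': P(spam) = 0.3·0.2127 / (0.3·0.2127 + 0.6·0.7873) ≈ 0.1190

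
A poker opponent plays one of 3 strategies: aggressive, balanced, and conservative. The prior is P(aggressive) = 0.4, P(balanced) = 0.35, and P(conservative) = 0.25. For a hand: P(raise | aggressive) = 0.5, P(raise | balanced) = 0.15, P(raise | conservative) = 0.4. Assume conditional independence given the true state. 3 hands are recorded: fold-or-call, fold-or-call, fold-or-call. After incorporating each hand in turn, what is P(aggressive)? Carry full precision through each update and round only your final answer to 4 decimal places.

After 'fold-or-call': normaliser = 0.5·0.4000 + 0.85·0.3500 + 0.6·0.2500; P(aggressive) ≈ 0.3089, P(balanced) ≈ 0.4595, P(conservative) ≈ 0.2317
After 'fold-or-call': normaliser = 0.5·0.3089 + 0.85·0.4595 + 0.6·0.2317; P(aggressive) ≈ 0.2258, P(balanced) ≈ 0.5710, P(conservative) ≈ 0.2032
After 'fold-or-call': normaliser = 0.5·0.2258 + 0.85·0.5710 + 0.6·0.2032; P(aggressive) ≈ 0.1568, P(balanced) ≈ 0.6739, P(conservative) ≈ 0.1693

0.1568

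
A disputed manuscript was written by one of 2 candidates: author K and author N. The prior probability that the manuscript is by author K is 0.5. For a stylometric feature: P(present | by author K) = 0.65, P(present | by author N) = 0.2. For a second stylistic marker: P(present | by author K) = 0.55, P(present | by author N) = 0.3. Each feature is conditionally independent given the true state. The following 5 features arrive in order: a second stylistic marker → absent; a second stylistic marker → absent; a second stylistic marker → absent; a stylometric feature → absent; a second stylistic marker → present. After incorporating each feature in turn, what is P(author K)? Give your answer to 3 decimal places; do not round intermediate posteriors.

Each posterior becomes the prior for the next update.
After a second stylistic marker='absent': P(author K) = 0.45·0.5000 / (0.45·0.5000 + 0.7·0.5000) ≈ 0.3913
After a second stylistic marker='absent': P(author K) = 0.45·0.3913 / (0.45·0.3913 + 0.7·0.6087) ≈ 0.2924
After a second stylistic marker='absent': P(author K) = 0.45·0.2924 / (0.45·0.2924 + 0.7·0.7076) ≈ 0.2099
After a stylometric feature='absent': P(author K) = 0.35·0.2099 / (0.35·0.2099 + 0.8·0.7901) ≈ 0.1041
After a second stylistic marker='present': P(author K) = 0.55·0.1041 / (0.55·0.1041 + 0.3·0.8959) ≈ 0.1757

0.176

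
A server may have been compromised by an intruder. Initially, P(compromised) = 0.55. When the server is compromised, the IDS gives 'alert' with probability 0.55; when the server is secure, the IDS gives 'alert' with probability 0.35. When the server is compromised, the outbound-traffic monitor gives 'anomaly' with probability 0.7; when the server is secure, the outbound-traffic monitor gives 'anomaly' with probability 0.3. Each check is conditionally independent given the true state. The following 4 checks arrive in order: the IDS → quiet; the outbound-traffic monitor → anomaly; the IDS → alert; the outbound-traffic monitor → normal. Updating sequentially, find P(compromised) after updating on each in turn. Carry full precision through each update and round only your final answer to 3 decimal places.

0.571

After the IDS='quiet': P(compromised) = 0.45·0.5500 / (0.45·0.5500 + 0.65·0.4500) ≈ 0.4583
After the outbound-traffic monitor='anomaly': P(compromised) = 0.7·0.4583 / (0.7·0.4583 + 0.3·0.5417) ≈ 0.6638
After the IDS='alert': P(compromised) = 0.55·0.6638 / (0.55·0.6638 + 0.35·0.3362) ≈ 0.7562
After the outbound-traffic monitor='normal': P(compromised) = 0.3·0.7562 / (0.3·0.7562 + 0.7·0.2437) ≈ 0.5708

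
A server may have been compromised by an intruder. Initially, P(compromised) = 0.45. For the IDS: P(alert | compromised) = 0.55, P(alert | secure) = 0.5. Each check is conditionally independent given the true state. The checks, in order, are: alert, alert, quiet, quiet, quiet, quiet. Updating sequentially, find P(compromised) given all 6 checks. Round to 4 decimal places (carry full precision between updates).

0.3938

Apply Bayes' rule sequentially, carrying P(compromised) forward.
After 'alert': P(compromised) = 0.55·0.4500 / (0.55·0.4500 + 0.5·0.5500) ≈ 0.4737
After 'alert': P(compromised) = 0.55·0.4737 / (0.55·0.4737 + 0.5·0.5263) ≈ 0.4975
After 'quiet': P(compromised) = 0.45·0.4975 / (0.45·0.4975 + 0.5·0.5025) ≈ 0.4712
After 'quiet': P(compromised) = 0.45·0.4712 / (0.45·0.4712 + 0.5·0.5288) ≈ 0.4450
After 'quiet': P(compromised) = 0.45·0.4450 / (0.45·0.4450 + 0.5·0.5550) ≈ 0.4192
After 'quiet': P(compromised) = 0.45·0.4192 / (0.45·0.4192 + 0.5·0.5808) ≈ 0.3938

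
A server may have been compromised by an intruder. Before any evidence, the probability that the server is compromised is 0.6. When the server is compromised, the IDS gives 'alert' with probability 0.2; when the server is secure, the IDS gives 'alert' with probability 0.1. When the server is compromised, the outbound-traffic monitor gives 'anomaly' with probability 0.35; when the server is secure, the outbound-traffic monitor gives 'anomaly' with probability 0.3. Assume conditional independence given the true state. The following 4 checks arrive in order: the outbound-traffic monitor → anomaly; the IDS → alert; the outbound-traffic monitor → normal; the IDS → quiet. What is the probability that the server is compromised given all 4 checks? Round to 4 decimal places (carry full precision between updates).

0.7429

After the outbound-traffic monitor='anomaly': P(compromised) = 0.35·0.6000 / (0.35·0.6000 + 0.3·0.4000) ≈ 0.6364
After the IDS='alert': P(compromised) = 0.2·0.6364 / (0.2·0.6364 + 0.1·0.3636) ≈ 0.7778
After the outbound-traffic monitor='normal': P(compromised) = 0.65·0.7778 / (0.65·0.7778 + 0.7·0.2222) ≈ 0.7647
After the IDS='quiet': P(compromised) = 0.8·0.7647 / (0.8·0.7647 + 0.9·0.2353) ≈ 0.7429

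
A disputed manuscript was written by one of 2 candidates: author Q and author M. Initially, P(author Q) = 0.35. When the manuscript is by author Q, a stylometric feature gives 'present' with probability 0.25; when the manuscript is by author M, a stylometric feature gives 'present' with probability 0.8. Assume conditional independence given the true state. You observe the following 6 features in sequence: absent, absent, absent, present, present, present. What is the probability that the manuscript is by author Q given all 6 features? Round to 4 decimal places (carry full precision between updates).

0.4643

Each posterior becomes the prior for the next update.
After 'absent': P(author Q) = 0.75·0.3500 / (0.75·0.3500 + 0.2·0.6500) ≈ 0.6688
After 'absent': P(author Q) = 0.75·0.6688 / (0.75·0.6688 + 0.2·0.3312) ≈ 0.8833
After 'absent': P(author Q) = 0.75·0.8833 / (0.75·0.8833 + 0.2·0.1167) ≈ 0.9660
After 'present': P(author Q) = 0.25·0.9660 / (0.25·0.9660 + 0.8·0.0340) ≈ 0.8987
After 'present': P(author Q) = 0.25·0.8987 / (0.25·0.8987 + 0.8·0.1013) ≈ 0.7350
After 'present': P(author Q) = 0.25·0.7350 / (0.25·0.7350 + 0.8·0.2650) ≈ 0.4643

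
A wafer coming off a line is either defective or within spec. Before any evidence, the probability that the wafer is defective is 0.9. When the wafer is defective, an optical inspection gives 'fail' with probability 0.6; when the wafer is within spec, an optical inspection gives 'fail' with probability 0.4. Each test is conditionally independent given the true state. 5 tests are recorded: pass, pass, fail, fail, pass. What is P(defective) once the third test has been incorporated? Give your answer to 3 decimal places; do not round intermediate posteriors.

Apply Bayes' rule sequentially, carrying P(defective) forward.
After 'pass': P(defective) = 0.4·0.9000 / (0.4·0.9000 + 0.6·0.1000) ≈ 0.8571
After 'pass': P(defective) = 0.4·0.8571 / (0.4·0.8571 + 0.6·0.1429) ≈ 0.8000
After 'fail': P(defective) = 0.6·0.8000 / (0.6·0.8000 + 0.4·0.2000) ≈ 0.8571

0.857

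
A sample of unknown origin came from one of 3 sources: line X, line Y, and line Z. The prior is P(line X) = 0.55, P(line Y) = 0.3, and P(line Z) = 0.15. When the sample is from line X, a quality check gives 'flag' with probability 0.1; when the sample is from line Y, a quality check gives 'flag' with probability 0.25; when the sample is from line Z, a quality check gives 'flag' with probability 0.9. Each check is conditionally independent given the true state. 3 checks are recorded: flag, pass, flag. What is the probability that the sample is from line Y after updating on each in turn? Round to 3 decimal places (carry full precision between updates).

0.451

After 'flag': normaliser = 0.1·0.5500 + 0.25·0.3000 + 0.9·0.1500; P(line X) ≈ 0.2075, P(line Y) ≈ 0.2830, P(line Z) ≈ 0.5094
After 'pass': normaliser = 0.9·0.2075 + 0.75·0.2830 + 0.1·0.5094; P(line X) ≈ 0.4151, P(line Y) ≈ 0.4717, P(line Z) ≈ 0.1132
After 'flag': normaliser = 0.1·0.4151 + 0.25·0.4717 + 0.9·0.1132; P(line X) ≈ 0.1588, P(line Y) ≈ 0.4513, P(line Z) ≈ 0.3899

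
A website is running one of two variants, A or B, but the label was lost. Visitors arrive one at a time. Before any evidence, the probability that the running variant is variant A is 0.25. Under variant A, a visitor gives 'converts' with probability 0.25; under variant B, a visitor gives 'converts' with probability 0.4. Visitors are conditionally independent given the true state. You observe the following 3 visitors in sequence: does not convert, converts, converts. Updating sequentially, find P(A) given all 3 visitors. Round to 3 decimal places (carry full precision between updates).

0.140

Each posterior becomes the prior for the next update.
After 'does not convert': P(A) = 0.75·0.2500 / (0.75·0.2500 + 0.6·0.7500) ≈ 0.2941
After 'converts': P(A) = 0.25·0.2941 / (0.25·0.2941 + 0.4·0.7059) ≈ 0.2066
After 'converts': P(A) = 0.25·0.2066 / (0.25·0.2066 + 0.4·0.7934) ≈ 0.1400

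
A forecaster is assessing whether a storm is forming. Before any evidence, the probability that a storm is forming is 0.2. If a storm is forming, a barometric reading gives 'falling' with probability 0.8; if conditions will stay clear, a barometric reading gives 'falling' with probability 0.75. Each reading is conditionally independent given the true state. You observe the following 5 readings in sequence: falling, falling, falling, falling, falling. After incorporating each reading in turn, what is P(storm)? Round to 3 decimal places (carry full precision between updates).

After 'falling': P(storm) = 0.8·0.2000 / (0.8·0.2000 + 0.75·0.8000) ≈ 0.2105
After 'falling': P(storm) = 0.8·0.2105 / (0.8·0.2105 + 0.75·0.7895) ≈ 0.2215
After 'falling': P(storm) = 0.8·0.2215 / (0.8·0.2215 + 0.75·0.7785) ≈ 0.2328
After 'falling': P(storm) = 0.8·0.2328 / (0.8·0.2328 + 0.75·0.7672) ≈ 0.2445
After 'falling': P(storm) = 0.8·0.2445 / (0.8·0.2445 + 0.75·0.7555) ≈ 0.2566

0.257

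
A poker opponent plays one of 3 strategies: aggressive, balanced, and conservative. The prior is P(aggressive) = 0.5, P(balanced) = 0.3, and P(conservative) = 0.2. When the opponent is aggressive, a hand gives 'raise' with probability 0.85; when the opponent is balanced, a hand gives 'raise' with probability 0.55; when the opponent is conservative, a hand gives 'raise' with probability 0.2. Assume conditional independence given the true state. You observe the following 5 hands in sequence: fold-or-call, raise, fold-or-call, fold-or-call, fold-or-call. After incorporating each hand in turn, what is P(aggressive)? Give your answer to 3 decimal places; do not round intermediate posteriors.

0.009

Each posterior becomes the prior for the next update.
After 'fold-or-call': normaliser = 0.15·0.5000 + 0.45·0.3000 + 0.8·0.2000; P(aggressive) ≈ 0.2027, P(balanced) ≈ 0.3649, P(conservative) ≈ 0.4324
After 'raise': normaliser = 0.85·0.2027 + 0.55·0.3649 + 0.2·0.4324; P(aggressive) ≈ 0.3750, P(balanced) ≈ 0.4368, P(conservative) ≈ 0.1882
After 'fold-or-call': normaliser = 0.15·0.3750 + 0.45·0.4368 + 0.8·0.1882; P(aggressive) ≈ 0.1394, P(balanced) ≈ 0.4872, P(conservative) ≈ 0.3733
After 'fold-or-call': normaliser = 0.15·0.1394 + 0.45·0.4872 + 0.8·0.3733; P(aggressive) ≈ 0.0388, P(balanced) ≈ 0.4069, P(conservative) ≈ 0.5543
After 'fold-or-call': normaliser = 0.15·0.0388 + 0.45·0.4069 + 0.8·0.5543; P(aggressive) ≈ 0.0092, P(balanced) ≈ 0.2896, P(conservative) ≈ 0.7012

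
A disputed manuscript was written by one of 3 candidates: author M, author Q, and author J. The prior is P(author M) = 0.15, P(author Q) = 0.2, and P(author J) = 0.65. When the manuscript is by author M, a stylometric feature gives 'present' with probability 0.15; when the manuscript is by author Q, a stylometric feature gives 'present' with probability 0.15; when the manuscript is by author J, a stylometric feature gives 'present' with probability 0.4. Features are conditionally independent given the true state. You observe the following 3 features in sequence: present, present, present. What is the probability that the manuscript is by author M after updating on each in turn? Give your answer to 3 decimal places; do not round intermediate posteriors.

0.012

After 'present': normaliser = 0.15·0.1500 + 0.15·0.2000 + 0.4·0.6500; P(author M) ≈ 0.0720, P(author Q) ≈ 0.0960, P(author J) ≈ 0.8320
After 'present': normaliser = 0.15·0.0720 + 0.15·0.0960 + 0.4·0.8320; P(author M) ≈ 0.0302, P(author Q) ≈ 0.0402, P(author J) ≈ 0.9296
After 'present': normaliser = 0.15·0.0302 + 0.15·0.0402 + 0.4·0.9296; P(author M) ≈ 0.0118, P(author Q) ≈ 0.0158, P(author J) ≈ 0.9724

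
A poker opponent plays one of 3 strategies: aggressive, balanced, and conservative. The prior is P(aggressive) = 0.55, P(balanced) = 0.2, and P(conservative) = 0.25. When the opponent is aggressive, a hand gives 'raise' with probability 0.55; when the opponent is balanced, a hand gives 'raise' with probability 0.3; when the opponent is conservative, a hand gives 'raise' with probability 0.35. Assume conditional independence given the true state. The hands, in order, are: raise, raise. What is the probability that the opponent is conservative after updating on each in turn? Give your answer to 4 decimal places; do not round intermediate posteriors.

After 'raise': normaliser = 0.55·0.5500 + 0.3·0.2000 + 0.35·0.2500; P(aggressive) ≈ 0.6722, P(balanced) ≈ 0.1333, P(conservative) ≈ 0.1944
After 'raise': normaliser = 0.55·0.6722 + 0.3·0.1333 + 0.35·0.1944; P(aggressive) ≈ 0.7738, P(balanced) ≈ 0.0837, P(conservative) ≈ 0.1424

0.1424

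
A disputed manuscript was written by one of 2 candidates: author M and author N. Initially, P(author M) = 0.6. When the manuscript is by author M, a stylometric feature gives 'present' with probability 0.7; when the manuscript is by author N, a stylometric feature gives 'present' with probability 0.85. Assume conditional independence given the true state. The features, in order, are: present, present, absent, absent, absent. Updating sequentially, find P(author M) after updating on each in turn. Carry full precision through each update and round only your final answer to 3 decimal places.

0.891

After 'present': P(author M) = 0.7·0.6000 / (0.7·0.6000 + 0.85·0.4000) ≈ 0.5526
After 'present': P(author M) = 0.7·0.5526 / (0.7·0.5526 + 0.85·0.4474) ≈ 0.5043
After 'absent': P(author M) = 0.3·0.5043 / (0.3·0.5043 + 0.15·0.4957) ≈ 0.6705
After 'absent': P(author M) = 0.3·0.6705 / (0.3·0.6705 + 0.15·0.3295) ≈ 0.8027
After 'absent': P(author M) = 0.3·0.8027 / (0.3·0.8027 + 0.15·0.1973) ≈ 0.8906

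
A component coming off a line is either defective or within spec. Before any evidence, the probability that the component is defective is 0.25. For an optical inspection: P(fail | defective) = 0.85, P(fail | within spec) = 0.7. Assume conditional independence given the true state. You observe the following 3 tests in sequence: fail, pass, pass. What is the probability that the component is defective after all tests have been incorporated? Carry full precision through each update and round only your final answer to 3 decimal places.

Each posterior becomes the prior for the next update.
After 'fail': P(defective) = 0.85·0.2500 / (0.85·0.2500 + 0.7·0.7500) ≈ 0.2881
After 'pass': P(defective) = 0.15·0.2881 / (0.15·0.2881 + 0.3·0.7119) ≈ 0.1683
After 'pass': P(defective) = 0.15·0.1683 / (0.15·0.1683 + 0.3·0.8317) ≈ 0.0919

0.092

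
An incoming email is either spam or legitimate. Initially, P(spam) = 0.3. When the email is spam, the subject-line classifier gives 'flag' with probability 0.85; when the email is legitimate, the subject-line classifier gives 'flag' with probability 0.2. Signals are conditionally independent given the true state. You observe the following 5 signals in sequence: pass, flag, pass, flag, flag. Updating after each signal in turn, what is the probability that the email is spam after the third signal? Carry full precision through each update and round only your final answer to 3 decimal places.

Apply Bayes' rule sequentially, carrying P(spam) forward.
After 'pass': P(spam) = 0.15·0.3000 / (0.15·0.3000 + 0.8·0.7000) ≈ 0.0744
After 'flag': P(spam) = 0.85·0.0744 / (0.85·0.0744 + 0.2·0.9256) ≈ 0.2546
After 'pass': P(spam) = 0.15·0.2546 / (0.15·0.2546 + 0.8·0.7454) ≈ 0.0602

0.060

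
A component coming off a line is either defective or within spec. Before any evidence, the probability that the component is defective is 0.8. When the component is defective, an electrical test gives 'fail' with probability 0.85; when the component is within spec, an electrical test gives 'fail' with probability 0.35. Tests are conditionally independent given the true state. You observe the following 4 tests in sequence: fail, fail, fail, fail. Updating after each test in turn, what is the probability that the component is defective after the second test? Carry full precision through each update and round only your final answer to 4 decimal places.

0.9593

After 'fail': P(defective) = 0.85·0.8000 / (0.85·0.8000 + 0.35·0.2000) ≈ 0.9067
After 'fail': P(defective) = 0.85·0.9067 / (0.85·0.9067 + 0.35·0.0933) ≈ 0.9593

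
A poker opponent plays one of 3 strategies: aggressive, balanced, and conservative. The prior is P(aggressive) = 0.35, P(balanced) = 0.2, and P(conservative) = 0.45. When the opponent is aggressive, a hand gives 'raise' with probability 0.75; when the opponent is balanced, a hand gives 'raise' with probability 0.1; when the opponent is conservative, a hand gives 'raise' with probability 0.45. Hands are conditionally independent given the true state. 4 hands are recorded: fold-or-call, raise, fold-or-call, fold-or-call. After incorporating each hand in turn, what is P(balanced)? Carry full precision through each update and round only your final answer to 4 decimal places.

After 'fold-or-call': normaliser = 0.25·0.3500 + 0.9·0.2000 + 0.55·0.4500; P(aggressive) ≈ 0.1699, P(balanced) ≈ 0.3495, P(conservative) ≈ 0.4806
After 'raise': normaliser = 0.75·0.1699 + 0.1·0.3495 + 0.45·0.4806; P(aggressive) ≈ 0.3365, P(balanced) ≈ 0.0923, P(conservative) ≈ 0.5712
After 'fold-or-call': normaliser = 0.25·0.3365 + 0.9·0.0923 + 0.55·0.5712; P(aggressive) ≈ 0.1748, P(balanced) ≈ 0.1726, P(conservative) ≈ 0.6526
After 'fold-or-call': normaliser = 0.25·0.1748 + 0.9·0.1726 + 0.55·0.6526; P(aggressive) ≈ 0.0783, P(balanced) ≈ 0.2784, P(conservative) ≈ 0.6433

0.2784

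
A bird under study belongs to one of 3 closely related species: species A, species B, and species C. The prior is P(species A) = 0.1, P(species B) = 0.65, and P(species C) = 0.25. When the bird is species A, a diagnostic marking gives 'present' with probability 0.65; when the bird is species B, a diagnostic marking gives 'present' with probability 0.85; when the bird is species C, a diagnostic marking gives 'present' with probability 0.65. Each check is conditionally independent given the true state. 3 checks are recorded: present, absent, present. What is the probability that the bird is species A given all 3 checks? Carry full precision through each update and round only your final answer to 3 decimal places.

After 'present': normaliser = 0.65·0.1000 + 0.85·0.6500 + 0.65·0.2500; P(species A) ≈ 0.0833, P(species B) ≈ 0.7083, P(species C) ≈ 0.2083
After 'absent': normaliser = 0.35·0.0833 + 0.15·0.7083 + 0.35·0.2083; P(species A) ≈ 0.1400, P(species B) ≈ 0.5100, P(species C) ≈ 0.3500
After 'present': normaliser = 0.65·0.1400 + 0.85·0.5100 + 0.65·0.3500; P(species A) ≈ 0.1210, P(species B) ≈ 0.5765, P(species C) ≈ 0.3025

0.121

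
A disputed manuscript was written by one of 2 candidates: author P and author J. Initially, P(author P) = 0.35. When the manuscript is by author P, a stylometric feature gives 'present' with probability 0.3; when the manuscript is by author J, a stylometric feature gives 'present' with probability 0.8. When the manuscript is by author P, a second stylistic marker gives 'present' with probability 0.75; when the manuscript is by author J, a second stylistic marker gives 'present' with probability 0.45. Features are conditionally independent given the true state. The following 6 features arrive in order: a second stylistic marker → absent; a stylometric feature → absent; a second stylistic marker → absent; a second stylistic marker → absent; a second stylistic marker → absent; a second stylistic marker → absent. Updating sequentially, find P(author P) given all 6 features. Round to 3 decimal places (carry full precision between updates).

Each posterior becomes the prior for the next update.
After a second stylistic marker='absent': P(author P) = 0.25·0.3500 / (0.25·0.3500 + 0.55·0.6500) ≈ 0.1966
After a stylometric feature='absent': P(author P) = 0.7·0.1966 / (0.7·0.1966 + 0.2·0.8034) ≈ 0.4614
After a second stylistic marker='absent': P(author P) = 0.25·0.4614 / (0.25·0.4614 + 0.55·0.5386) ≈ 0.2803
After a second stylistic marker='absent': P(author P) = 0.25·0.2803 / (0.25·0.2803 + 0.55·0.7197) ≈ 0.1504
After a second stylistic marker='absent': P(author P) = 0.25·0.1504 / (0.25·0.1504 + 0.55·0.8496) ≈ 0.0745
After a second stylistic marker='absent': P(author P) = 0.25·0.0745 / (0.25·0.0745 + 0.55·0.9255) ≈ 0.0353

0.035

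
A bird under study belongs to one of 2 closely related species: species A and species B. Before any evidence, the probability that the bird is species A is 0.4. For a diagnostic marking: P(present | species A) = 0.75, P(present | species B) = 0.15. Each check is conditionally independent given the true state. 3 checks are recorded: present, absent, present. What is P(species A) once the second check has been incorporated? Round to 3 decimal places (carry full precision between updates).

Apply Bayes' rule sequentially, carrying P(species A) forward.
After 'present': P(species A) = 0.75·0.4000 / (0.75·0.4000 + 0.15·0.6000) ≈ 0.7692
After 'absent': P(species A) = 0.25·0.7692 / (0.25·0.7692 + 0.85·0.2308) ≈ 0.4950

0.495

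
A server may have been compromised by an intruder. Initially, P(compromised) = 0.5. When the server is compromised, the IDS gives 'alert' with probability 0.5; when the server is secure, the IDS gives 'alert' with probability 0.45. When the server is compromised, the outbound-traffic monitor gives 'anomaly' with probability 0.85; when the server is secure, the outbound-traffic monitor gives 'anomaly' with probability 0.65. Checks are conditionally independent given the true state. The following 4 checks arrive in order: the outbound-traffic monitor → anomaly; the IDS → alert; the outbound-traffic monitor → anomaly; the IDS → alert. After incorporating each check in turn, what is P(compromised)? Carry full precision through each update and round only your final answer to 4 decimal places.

0.6786

After the outbound-traffic monitor='anomaly': P(compromised) = 0.85·0.5000 / (0.85·0.5000 + 0.65·0.5000) ≈ 0.5667
After the IDS='alert': P(compromised) = 0.5·0.5667 / (0.5·0.5667 + 0.45·0.4333) ≈ 0.5923
After the outbound-traffic monitor='anomaly': P(compromised) = 0.85·0.5923 / (0.85·0.5923 + 0.65·0.4077) ≈ 0.6552
After the IDS='alert': P(compromised) = 0.5·0.6552 / (0.5·0.6552 + 0.45·0.3448) ≈ 0.6786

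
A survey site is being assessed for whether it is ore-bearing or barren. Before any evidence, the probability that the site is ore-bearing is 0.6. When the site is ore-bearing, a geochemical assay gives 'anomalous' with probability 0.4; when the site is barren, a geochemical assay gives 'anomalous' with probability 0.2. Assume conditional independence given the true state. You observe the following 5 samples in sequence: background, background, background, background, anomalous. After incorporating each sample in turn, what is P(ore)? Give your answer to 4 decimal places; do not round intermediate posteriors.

After 'background': P(ore) = 0.6·0.6000 / (0.6·0.6000 + 0.8·0.4000) ≈ 0.5294
After 'background': P(ore) = 0.6·0.5294 / (0.6·0.5294 + 0.8·0.4706) ≈ 0.4576
After 'background': P(ore) = 0.6·0.4576 / (0.6·0.4576 + 0.8·0.5424) ≈ 0.3876
After 'background': P(ore) = 0.6·0.3876 / (0.6·0.3876 + 0.8·0.6124) ≈ 0.3219
After 'anomalous': P(ore) = 0.4·0.3219 / (0.4·0.3219 + 0.2·0.6781) ≈ 0.4870

0.4870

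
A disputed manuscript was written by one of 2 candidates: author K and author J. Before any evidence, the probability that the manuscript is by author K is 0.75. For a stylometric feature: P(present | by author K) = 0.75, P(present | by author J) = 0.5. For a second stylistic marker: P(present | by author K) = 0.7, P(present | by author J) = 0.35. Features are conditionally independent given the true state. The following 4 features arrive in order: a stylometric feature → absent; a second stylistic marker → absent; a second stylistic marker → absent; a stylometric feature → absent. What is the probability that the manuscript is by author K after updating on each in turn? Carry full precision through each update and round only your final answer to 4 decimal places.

After a stylometric feature='absent': P(author K) = 0.25·0.7500 / (0.25·0.7500 + 0.5·0.2500) ≈ 0.6000
After a second stylistic marker='absent': P(author K) = 0.3·0.6000 / (0.3·0.6000 + 0.65·0.4000) ≈ 0.4091
After a second stylistic marker='absent': P(author K) = 0.3·0.4091 / (0.3·0.4091 + 0.65·0.5909) ≈ 0.2422
After a stylometric feature='absent': P(author K) = 0.25·0.2422 / (0.25·0.2422 + 0.5·0.7578) ≈ 0.1378

0.1378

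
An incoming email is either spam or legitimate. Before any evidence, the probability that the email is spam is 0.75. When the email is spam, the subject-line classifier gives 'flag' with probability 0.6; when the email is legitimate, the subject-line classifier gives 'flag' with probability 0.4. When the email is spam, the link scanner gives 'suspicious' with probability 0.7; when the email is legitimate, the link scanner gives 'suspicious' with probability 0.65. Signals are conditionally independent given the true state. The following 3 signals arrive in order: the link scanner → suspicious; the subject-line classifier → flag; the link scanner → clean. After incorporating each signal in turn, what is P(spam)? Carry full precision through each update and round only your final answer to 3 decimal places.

After the link scanner='suspicious': P(spam) = 0.7·0.7500 / (0.7·0.7500 + 0.65·0.2500) ≈ 0.7636
After the subject-line classifier='flag': P(spam) = 0.6·0.7636 / (0.6·0.7636 + 0.4·0.2364) ≈ 0.8289
After the link scanner='clean': P(spam) = 0.3·0.8289 / (0.3·0.8289 + 0.35·0.1711) ≈ 0.8060

0.806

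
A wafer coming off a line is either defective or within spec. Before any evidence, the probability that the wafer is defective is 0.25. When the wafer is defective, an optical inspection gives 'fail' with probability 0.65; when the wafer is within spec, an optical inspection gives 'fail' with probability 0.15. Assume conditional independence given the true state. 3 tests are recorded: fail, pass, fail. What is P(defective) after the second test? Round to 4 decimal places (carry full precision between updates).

0.3730

After 'fail': P(defective) = 0.65·0.2500 / (0.65·0.2500 + 0.15·0.7500) ≈ 0.5909
After 'pass': P(defective) = 0.35·0.5909 / (0.35·0.5909 + 0.85·0.4091) ≈ 0.3730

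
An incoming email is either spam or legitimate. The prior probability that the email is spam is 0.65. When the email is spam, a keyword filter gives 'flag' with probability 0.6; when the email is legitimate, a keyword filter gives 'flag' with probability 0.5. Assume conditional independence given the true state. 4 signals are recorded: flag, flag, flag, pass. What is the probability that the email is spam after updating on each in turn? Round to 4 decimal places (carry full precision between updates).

After 'flag': P(spam) = 0.6·0.6500 / (0.6·0.6500 + 0.5·0.3500) ≈ 0.6903
After 'flag': P(spam) = 0.6·0.6903 / (0.6·0.6903 + 0.5·0.3097) ≈ 0.7278
After 'flag': P(spam) = 0.6·0.7278 / (0.6·0.7278 + 0.5·0.2722) ≈ 0.7624
After 'pass': P(spam) = 0.4·0.7624 / (0.4·0.7624 + 0.5·0.2376) ≈ 0.7197

0.7197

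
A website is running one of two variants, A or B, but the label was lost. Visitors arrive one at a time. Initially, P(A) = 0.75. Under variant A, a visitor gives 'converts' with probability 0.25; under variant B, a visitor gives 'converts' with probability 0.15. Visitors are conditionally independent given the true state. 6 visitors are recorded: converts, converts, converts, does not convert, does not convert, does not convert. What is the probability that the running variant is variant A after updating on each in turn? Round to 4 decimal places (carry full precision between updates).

0.9051

After 'converts': P(A) = 0.25·0.7500 / (0.25·0.7500 + 0.15·0.2500) ≈ 0.8333
After 'converts': P(A) = 0.25·0.8333 / (0.25·0.8333 + 0.15·0.1667) ≈ 0.8929
After 'converts': P(A) = 0.25·0.8929 / (0.25·0.8929 + 0.15·0.1071) ≈ 0.9328
After 'does not convert': P(A) = 0.75·0.9328 / (0.75·0.9328 + 0.85·0.0672) ≈ 0.9246
After 'does not convert': P(A) = 0.75·0.9246 / (0.75·0.9246 + 0.85·0.0754) ≈ 0.9153
After 'does not convert': P(A) = 0.75·0.9153 / (0.75·0.9153 + 0.85·0.0847) ≈ 0.9051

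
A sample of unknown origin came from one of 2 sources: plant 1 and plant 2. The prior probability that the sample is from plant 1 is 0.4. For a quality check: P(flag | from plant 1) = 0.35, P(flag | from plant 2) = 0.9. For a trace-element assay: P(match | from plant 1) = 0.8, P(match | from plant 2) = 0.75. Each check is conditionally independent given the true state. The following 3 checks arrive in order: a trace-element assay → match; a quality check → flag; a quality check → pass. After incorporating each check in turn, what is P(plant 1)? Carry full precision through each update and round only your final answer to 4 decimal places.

0.6425

After a trace-element assay='match': P(plant 1) = 0.8·0.4000 / (0.8·0.4000 + 0.75·0.6000) ≈ 0.4156
After a quality check='flag': P(plant 1) = 0.35·0.4156 / (0.35·0.4156 + 0.9·0.5844) ≈ 0.2166
After a quality check='pass': P(plant 1) = 0.65·0.2166 / (0.65·0.2166 + 0.1·0.7834) ≈ 0.6425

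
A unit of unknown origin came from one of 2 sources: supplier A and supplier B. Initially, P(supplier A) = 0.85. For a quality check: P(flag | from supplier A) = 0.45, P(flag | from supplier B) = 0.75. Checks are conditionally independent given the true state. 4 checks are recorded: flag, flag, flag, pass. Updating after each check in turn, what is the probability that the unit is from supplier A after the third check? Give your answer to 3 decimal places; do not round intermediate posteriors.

After 'flag': P(supplier A) = 0.45·0.8500 / (0.45·0.8500 + 0.75·0.1500) ≈ 0.7727
After 'flag': P(supplier A) = 0.45·0.7727 / (0.45·0.7727 + 0.75·0.2273) ≈ 0.6711
After 'flag': P(supplier A) = 0.45·0.6711 / (0.45·0.6711 + 0.75·0.3289) ≈ 0.5504

0.550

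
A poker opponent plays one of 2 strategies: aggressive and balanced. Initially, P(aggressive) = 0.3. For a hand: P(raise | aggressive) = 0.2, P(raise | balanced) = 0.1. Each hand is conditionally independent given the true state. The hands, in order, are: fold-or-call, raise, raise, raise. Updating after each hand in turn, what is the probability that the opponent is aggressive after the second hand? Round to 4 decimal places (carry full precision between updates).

0.4324

After 'fold-or-call': P(aggressive) = 0.8·0.3000 / (0.8·0.3000 + 0.9·0.7000) ≈ 0.2759
After 'raise': P(aggressive) = 0.2·0.2759 / (0.2·0.2759 + 0.1·0.7241) ≈ 0.4324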